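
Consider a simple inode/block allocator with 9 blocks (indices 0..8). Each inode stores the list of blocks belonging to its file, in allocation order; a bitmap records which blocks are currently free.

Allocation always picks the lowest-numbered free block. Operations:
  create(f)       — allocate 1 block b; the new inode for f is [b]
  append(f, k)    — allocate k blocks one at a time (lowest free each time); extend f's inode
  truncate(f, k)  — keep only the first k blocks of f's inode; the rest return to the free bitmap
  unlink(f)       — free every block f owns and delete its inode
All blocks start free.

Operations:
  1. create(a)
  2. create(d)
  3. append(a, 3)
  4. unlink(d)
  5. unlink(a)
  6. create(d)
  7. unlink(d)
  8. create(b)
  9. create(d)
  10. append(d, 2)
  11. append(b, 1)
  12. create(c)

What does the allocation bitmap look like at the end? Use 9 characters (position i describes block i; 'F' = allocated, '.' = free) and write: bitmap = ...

bitmap = FFFFFF...

[1] create(a) — a=0 (map F........)
[2] create(d) — a=0 d=1 (map FF.......)
[3] append(a, 3) — a=0,2,3,4 d=1 (map FFFFF....)
[4] unlink(d) — a=0,2,3,4 (map F.FFF....)
[5] unlink(a) —  (map .........)
[6] create(d) — d=0 (map F........)
[7] unlink(d) —  (map .........)
[8] create(b) — b=0 (map F........)
[9] create(d) — b=0 d=1 (map FF.......)
[10] append(d, 2) — b=0 d=1,2,3 (map FFFF.....)
[11] append(b, 1) — b=0,4 d=1,2,3 (map FFFFF....)
[12] create(c) — b=0,4 c=5 d=1,2,3 (map FFFFFF...)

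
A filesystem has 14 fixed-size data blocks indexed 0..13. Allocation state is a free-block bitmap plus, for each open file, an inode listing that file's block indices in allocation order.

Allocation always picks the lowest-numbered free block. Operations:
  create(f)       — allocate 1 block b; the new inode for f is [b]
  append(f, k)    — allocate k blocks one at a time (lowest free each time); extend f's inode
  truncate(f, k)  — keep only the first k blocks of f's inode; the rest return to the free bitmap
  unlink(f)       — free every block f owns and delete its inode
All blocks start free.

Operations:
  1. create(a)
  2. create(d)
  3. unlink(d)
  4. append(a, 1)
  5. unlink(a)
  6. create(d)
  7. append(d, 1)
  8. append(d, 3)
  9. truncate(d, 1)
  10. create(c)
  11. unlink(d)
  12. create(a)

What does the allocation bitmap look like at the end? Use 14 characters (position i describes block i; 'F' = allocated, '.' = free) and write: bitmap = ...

[1] create(a) — a=0 (map F.............)
[2] create(d) — a=0 d=1 (map FF............)
[3] unlink(d) — a=0 (map F.............)
[4] append(a, 1) — a=0,1 (map FF............)
[5] unlink(a) —  (map ..............)
[6] create(d) — d=0 (map F.............)
[7] append(d, 1) — d=0,1 (map FF............)
[8] append(d, 3) — d=0,1,2,3,4 (map FFFFF.........)
[9] truncate(d, 1) — d=0 (map F.............)
[10] create(c) — c=1 d=0 (map FF............)
[11] unlink(d) — c=1 (map .F............)
[12] create(a) — a=0 c=1 (map FF............)

bitmap = FF............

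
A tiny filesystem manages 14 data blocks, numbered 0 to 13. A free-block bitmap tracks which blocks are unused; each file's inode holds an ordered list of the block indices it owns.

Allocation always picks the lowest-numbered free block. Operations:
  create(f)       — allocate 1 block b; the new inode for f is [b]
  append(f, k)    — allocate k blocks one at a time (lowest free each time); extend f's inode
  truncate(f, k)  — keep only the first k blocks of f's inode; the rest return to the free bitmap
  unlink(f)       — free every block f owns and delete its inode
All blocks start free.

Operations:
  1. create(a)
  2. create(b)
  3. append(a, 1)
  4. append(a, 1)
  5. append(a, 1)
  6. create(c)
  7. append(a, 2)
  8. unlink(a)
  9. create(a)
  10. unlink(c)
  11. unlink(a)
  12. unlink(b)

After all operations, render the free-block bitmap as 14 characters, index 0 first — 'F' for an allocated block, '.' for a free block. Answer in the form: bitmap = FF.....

bitmap = ..............

after create(a) → a:[0]  free=[F.............]
after create(b) → a:[0], b:[1]  free=[FF............]
after append(a, 1) → a:[0, 2], b:[1]  free=[FFF...........]
after append(a, 1) → a:[0, 2, 3], b:[1]  free=[FFFF..........]
after append(a, 1) → a:[0, 2, 3, 4], b:[1]  free=[FFFFF.........]
after create(c) → a:[0, 2, 3, 4], b:[1], c:[5]  free=[FFFFFF........]
after append(a, 2) → a:[0, 2, 3, 4, 6, 7], b:[1], c:[5]  free=[FFFFFFFF......]
after unlink(a) → b:[1], c:[5]  free=[.F...F........]
after create(a) → a:[0], b:[1], c:[5]  free=[FF...F........]
after unlink(c) → a:[0], b:[1]  free=[FF............]
after unlink(a) → b:[1]  free=[.F............]
after unlink(b) →   free=[..............]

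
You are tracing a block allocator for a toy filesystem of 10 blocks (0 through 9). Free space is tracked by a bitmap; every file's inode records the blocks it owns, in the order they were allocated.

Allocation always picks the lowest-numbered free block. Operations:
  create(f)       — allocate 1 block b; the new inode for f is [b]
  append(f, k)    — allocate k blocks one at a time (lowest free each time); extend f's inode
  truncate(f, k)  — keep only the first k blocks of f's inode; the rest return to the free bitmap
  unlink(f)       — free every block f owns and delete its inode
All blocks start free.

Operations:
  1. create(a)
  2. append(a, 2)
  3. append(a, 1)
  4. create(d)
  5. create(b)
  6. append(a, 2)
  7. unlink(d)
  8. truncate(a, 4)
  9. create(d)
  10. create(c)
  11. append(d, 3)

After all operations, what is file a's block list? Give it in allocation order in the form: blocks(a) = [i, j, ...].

blocks(a) = [0, 1, 2, 3]

after create(a) → a:[0]  free=[F.........]
after append(a, 2) → a:[0, 1, 2]  free=[FFF.......]
after append(a, 1) → a:[0, 1, 2, 3]  free=[FFFF......]
after create(d) → a:[0, 1, 2, 3], d:[4]  free=[FFFFF.....]
after create(b) → a:[0, 1, 2, 3], b:[5], d:[4]  free=[FFFFFF....]
after append(a, 2) → a:[0, 1, 2, 3, 6, 7], b:[5], d:[4]  free=[FFFFFFFF..]
after unlink(d) → a:[0, 1, 2, 3, 6, 7], b:[5]  free=[FFFF.FFF..]
after truncate(a, 4) → a:[0, 1, 2, 3], b:[5]  free=[FFFF.F....]
after create(d) → a:[0, 1, 2, 3], b:[5], d:[4]  free=[FFFFFF....]
after create(c) → a:[0, 1, 2, 3], b:[5], c:[6], d:[4]  free=[FFFFFFF...]
after append(d, 3) → a:[0, 1, 2, 3], b:[5], c:[6], d:[4, 7, 8, 9]  free=[FFFFFFFFFF]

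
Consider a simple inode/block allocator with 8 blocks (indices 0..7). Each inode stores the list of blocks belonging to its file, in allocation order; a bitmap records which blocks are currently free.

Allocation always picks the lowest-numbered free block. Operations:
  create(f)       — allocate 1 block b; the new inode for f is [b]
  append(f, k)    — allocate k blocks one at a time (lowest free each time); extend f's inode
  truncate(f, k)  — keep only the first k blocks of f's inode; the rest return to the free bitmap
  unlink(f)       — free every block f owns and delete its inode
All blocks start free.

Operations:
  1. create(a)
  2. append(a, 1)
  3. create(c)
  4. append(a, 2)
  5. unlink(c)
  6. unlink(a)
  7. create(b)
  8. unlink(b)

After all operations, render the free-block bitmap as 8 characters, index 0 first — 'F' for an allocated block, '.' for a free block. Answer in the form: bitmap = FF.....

[1] create(a) — a=0 (map F.......)
[2] append(a, 1) — a=0,1 (map FF......)
[3] create(c) — a=0,1 c=2 (map FFF.....)
[4] append(a, 2) — a=0,1,3,4 c=2 (map FFFFF...)
[5] unlink(c) — a=0,1,3,4 (map FF.FF...)
[6] unlink(a) —  (map ........)
[7] create(b) — b=0 (map F.......)
[8] unlink(b) —  (map ........)

bitmap = ........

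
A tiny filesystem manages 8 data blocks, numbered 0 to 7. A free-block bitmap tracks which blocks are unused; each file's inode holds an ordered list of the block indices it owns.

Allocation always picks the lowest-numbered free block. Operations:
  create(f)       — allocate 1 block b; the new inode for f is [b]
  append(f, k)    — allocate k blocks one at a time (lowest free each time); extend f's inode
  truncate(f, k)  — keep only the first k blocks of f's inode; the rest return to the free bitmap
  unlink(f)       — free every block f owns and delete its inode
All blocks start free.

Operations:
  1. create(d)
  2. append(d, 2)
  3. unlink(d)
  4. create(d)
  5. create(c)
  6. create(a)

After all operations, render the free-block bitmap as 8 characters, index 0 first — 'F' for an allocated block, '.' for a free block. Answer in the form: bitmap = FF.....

bitmap = FFF.....

[1] create(d) — d=0 (map F.......)
[2] append(d, 2) — d=0,1,2 (map FFF.....)
[3] unlink(d) —  (map ........)
[4] create(d) — d=0 (map F.......)
[5] create(c) — c=1 d=0 (map FF......)
[6] create(a) — a=2 c=1 d=0 (map FFF.....)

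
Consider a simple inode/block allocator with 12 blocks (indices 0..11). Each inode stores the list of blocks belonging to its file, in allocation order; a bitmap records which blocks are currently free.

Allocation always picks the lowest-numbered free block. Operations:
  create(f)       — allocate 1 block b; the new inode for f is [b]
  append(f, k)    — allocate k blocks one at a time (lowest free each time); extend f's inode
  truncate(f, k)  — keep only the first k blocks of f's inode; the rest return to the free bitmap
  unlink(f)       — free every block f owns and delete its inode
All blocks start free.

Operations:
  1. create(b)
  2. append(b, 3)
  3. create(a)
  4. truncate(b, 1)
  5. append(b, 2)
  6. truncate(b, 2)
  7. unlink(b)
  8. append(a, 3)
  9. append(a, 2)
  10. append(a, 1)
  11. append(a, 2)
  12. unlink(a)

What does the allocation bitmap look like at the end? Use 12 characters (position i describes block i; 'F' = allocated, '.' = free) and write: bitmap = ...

[1] create(b) — b=0 (map F...........)
[2] append(b, 3) — b=0,1,2,3 (map FFFF........)
[3] create(a) — a=4 b=0,1,2,3 (map FFFFF.......)
[4] truncate(b, 1) — a=4 b=0 (map F...F.......)
[5] append(b, 2) — a=4 b=0,1,2 (map FFF.F.......)
[6] truncate(b, 2) — a=4 b=0,1 (map FF..F.......)
[7] unlink(b) — a=4 (map ....F.......)
[8] append(a, 3) — a=4,0,1,2 (map FFF.F.......)
[9] append(a, 2) — a=4,0,1,2,3,5 (map FFFFFF......)
[10] append(a, 1) — a=4,0,1,2,3,5,6 (map FFFFFFF.....)
[11] append(a, 2) — a=4,0,1,2,3,5,6,7,8 (map FFFFFFFFF...)
[12] unlink(a) —  (map ............)

bitmap = ............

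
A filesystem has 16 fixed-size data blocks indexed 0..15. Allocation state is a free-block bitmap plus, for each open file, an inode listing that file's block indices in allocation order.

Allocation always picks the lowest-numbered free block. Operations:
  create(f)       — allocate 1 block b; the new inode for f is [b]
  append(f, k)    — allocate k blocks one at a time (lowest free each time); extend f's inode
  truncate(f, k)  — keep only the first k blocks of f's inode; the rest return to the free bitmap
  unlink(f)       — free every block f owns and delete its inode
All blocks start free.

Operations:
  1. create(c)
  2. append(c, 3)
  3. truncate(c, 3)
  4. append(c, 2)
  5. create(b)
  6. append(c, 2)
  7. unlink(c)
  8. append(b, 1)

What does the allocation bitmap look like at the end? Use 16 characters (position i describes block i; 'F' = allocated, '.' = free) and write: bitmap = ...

bitmap = F....F..........

after create(c) → c:[0]  free=[F...............]
after append(c, 3) → c:[0, 1, 2, 3]  free=[FFFF............]
after truncate(c, 3) → c:[0, 1, 2]  free=[FFF.............]
after append(c, 2) → c:[0, 1, 2, 3, 4]  free=[FFFFF...........]
after create(b) → b:[5], c:[0, 1, 2, 3, 4]  free=[FFFFFF..........]
after append(c, 2) → b:[5], c:[0, 1, 2, 3, 4, 6, 7]  free=[FFFFFFFF........]
after unlink(c) → b:[5]  free=[.....F..........]
after append(b, 1) → b:[5, 0]  free=[F....F..........]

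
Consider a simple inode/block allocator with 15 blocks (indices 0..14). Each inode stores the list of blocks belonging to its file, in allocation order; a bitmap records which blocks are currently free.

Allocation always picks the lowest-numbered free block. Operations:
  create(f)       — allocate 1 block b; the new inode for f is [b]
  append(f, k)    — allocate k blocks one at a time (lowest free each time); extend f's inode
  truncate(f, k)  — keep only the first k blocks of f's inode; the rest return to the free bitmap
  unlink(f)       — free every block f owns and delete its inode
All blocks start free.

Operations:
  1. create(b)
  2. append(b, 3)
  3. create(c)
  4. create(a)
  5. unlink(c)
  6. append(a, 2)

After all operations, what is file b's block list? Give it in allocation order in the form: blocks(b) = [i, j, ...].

blocks(b) = [0, 1, 2, 3]

create(b): bitmap=F.............. | b=[0]
append(b, 3): bitmap=FFFF........... | b=[0, 1, 2, 3]
create(c): bitmap=FFFFF.......... | b=[0, 1, 2, 3] c=[4]
create(a): bitmap=FFFFFF......... | a=[5] b=[0, 1, 2, 3] c=[4]
unlink(c): bitmap=FFFF.F......... | a=[5] b=[0, 1, 2, 3]
append(a, 2): bitmap=FFFFFFF........ | a=[5, 4, 6] b=[0, 1, 2, 3]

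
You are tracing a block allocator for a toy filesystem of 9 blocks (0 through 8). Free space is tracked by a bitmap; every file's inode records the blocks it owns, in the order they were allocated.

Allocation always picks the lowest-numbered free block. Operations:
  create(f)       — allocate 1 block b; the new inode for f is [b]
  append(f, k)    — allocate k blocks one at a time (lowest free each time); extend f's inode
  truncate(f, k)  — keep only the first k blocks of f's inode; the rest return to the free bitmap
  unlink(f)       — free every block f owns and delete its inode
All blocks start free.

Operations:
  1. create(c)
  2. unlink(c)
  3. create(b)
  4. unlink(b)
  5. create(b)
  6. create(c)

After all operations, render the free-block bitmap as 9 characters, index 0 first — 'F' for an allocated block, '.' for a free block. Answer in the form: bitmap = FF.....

  1. create(c)  ⇒  F........  {c→[0]}
  2. unlink(c)  ⇒  .........  {}
  3. create(b)  ⇒  F........  {b→[0]}
  4. unlink(b)  ⇒  .........  {}
  5. create(b)  ⇒  F........  {b→[0]}
  6. create(c)  ⇒  FF.......  {b→[0]; c→[1]}

bitmap = FF.......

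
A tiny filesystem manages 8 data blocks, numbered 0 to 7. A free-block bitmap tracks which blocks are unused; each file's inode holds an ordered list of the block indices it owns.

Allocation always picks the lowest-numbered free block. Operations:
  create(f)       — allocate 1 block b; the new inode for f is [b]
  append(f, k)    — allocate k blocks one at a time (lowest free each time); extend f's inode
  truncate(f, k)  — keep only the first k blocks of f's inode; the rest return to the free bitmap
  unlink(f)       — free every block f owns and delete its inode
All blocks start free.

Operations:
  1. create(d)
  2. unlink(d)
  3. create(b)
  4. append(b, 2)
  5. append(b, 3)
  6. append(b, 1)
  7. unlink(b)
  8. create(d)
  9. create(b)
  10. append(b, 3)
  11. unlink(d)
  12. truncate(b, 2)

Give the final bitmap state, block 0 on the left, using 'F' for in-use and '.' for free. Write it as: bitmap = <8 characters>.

bitmap = .FF.....

create(d): bitmap=F....... | d=[0]
unlink(d): bitmap=........ | 
create(b): bitmap=F....... | b=[0]
append(b, 2): bitmap=FFF..... | b=[0, 1, 2]
append(b, 3): bitmap=FFFFFF.. | b=[0, 1, 2, 3, 4, 5]
append(b, 1): bitmap=FFFFFFF. | b=[0, 1, 2, 3, 4, 5, 6]
unlink(b): bitmap=........ | 
create(d): bitmap=F....... | d=[0]
create(b): bitmap=FF...... | b=[1] d=[0]
append(b, 3): bitmap=FFFFF... | b=[1, 2, 3, 4] d=[0]
unlink(d): bitmap=.FFFF... | b=[1, 2, 3, 4]
truncate(b, 2): bitmap=.FF..... | b=[1, 2]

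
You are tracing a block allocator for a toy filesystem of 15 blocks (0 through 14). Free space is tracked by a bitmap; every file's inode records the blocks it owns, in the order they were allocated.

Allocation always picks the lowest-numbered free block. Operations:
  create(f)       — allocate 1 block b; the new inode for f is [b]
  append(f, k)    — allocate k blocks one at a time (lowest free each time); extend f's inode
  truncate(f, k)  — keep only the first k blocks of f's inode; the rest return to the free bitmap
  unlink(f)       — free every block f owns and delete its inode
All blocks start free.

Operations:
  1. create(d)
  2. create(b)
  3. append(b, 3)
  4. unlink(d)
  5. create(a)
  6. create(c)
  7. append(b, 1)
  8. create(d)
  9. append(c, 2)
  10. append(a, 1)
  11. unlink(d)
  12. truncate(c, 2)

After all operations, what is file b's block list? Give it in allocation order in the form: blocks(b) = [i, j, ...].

[1] create(d) — d=0 (map F..............)
[2] create(b) — b=1 d=0 (map FF.............)
[3] append(b, 3) — b=1,2,3,4 d=0 (map FFFFF..........)
[4] unlink(d) — b=1,2,3,4 (map .FFFF..........)
[5] create(a) — a=0 b=1,2,3,4 (map FFFFF..........)
[6] create(c) — a=0 b=1,2,3,4 c=5 (map FFFFFF.........)
[7] append(b, 1) — a=0 b=1,2,3,4,6 c=5 (map FFFFFFF........)
[8] create(d) — a=0 b=1,2,3,4,6 c=5 d=7 (map FFFFFFFF.......)
[9] append(c, 2) — a=0 b=1,2,3,4,6 c=5,8,9 d=7 (map FFFFFFFFFF.....)
[10] append(a, 1) — a=0,10 b=1,2,3,4,6 c=5,8,9 d=7 (map FFFFFFFFFFF....)
[11] unlink(d) — a=0,10 b=1,2,3,4,6 c=5,8,9 (map FFFFFFF.FFF....)
[12] truncate(c, 2) — a=0,10 b=1,2,3,4,6 c=5,8 (map FFFFFFF.F.F....)

blocks(b) = [1, 2, 3, 4, 6]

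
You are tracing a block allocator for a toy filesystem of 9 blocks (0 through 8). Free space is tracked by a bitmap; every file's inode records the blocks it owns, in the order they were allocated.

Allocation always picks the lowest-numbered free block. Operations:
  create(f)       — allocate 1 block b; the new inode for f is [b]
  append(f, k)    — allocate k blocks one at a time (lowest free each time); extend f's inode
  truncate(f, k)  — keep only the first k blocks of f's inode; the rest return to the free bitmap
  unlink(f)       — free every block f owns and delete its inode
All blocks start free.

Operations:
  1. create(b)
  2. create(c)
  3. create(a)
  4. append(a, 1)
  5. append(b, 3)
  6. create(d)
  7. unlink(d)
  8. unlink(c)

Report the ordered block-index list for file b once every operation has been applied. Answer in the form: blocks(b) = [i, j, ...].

after create(b) → b:[0]  free=[F........]
after create(c) → b:[0], c:[1]  free=[FF.......]
after create(a) → a:[2], b:[0], c:[1]  free=[FFF......]
after append(a, 1) → a:[2, 3], b:[0], c:[1]  free=[FFFF.....]
after append(b, 3) → a:[2, 3], b:[0, 4, 5, 6], c:[1]  free=[FFFFFFF..]
after create(d) → a:[2, 3], b:[0, 4, 5, 6], c:[1], d:[7]  free=[FFFFFFFF.]
after unlink(d) → a:[2, 3], b:[0, 4, 5, 6], c:[1]  free=[FFFFFFF..]
after unlink(c) → a:[2, 3], b:[0, 4, 5, 6]  free=[F.FFFFF..]

blocks(b) = [0, 4, 5, 6]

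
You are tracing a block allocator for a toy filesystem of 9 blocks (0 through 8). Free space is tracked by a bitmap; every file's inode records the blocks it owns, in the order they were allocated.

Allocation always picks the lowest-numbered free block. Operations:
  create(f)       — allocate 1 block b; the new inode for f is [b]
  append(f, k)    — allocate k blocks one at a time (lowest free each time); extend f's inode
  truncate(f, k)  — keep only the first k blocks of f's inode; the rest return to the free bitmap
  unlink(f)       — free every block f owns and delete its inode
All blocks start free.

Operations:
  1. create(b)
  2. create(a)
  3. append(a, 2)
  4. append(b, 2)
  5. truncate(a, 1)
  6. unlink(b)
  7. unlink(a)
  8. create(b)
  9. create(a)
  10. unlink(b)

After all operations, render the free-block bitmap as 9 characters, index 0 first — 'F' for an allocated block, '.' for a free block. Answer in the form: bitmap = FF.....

bitmap = .F.......

after create(b) → b:[0]  free=[F........]
after create(a) → a:[1], b:[0]  free=[FF.......]
after append(a, 2) → a:[1, 2, 3], b:[0]  free=[FFFF.....]
after append(b, 2) → a:[1, 2, 3], b:[0, 4, 5]  free=[FFFFFF...]
after truncate(a, 1) → a:[1], b:[0, 4, 5]  free=[FF..FF...]
after unlink(b) → a:[1]  free=[.F.......]
after unlink(a) →   free=[.........]
after create(b) → b:[0]  free=[F........]
after create(a) → a:[1], b:[0]  free=[FF.......]
after unlink(b) → a:[1]  free=[.F.......]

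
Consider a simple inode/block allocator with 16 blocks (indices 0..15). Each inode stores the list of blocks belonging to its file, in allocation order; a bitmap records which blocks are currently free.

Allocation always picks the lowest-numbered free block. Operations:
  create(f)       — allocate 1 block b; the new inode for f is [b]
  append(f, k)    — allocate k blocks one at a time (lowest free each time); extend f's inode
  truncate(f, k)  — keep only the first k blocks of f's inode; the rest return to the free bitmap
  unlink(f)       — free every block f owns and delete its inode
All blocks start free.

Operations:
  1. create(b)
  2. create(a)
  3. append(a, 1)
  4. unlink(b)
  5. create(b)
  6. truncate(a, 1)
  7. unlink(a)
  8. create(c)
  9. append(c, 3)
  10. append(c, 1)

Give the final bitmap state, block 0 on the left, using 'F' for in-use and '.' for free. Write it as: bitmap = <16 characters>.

[1] create(b) — b=0 (map F...............)
[2] create(a) — a=1 b=0 (map FF..............)
[3] append(a, 1) — a=1,2 b=0 (map FFF.............)
[4] unlink(b) — a=1,2 (map .FF.............)
[5] create(b) — a=1,2 b=0 (map FFF.............)
[6] truncate(a, 1) — a=1 b=0 (map FF..............)
[7] unlink(a) — b=0 (map F...............)
[8] create(c) — b=0 c=1 (map FF..............)
[9] append(c, 3) — b=0 c=1,2,3,4 (map FFFFF...........)
[10] append(c, 1) — b=0 c=1,2,3,4,5 (map FFFFFF..........)

bitmap = FFFFFF..........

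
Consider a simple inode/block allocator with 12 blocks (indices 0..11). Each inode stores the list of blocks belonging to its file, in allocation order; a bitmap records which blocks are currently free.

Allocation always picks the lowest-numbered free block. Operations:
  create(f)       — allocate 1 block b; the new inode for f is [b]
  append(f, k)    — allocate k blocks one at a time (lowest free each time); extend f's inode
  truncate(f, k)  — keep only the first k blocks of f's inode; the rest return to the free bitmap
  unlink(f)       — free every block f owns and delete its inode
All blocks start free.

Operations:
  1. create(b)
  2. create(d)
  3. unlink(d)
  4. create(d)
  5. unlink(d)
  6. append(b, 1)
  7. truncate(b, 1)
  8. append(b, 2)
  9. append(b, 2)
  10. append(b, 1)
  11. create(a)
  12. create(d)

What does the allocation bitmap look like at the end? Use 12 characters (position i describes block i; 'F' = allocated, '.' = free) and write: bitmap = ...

bitmap = FFFFFFFF....

  1. create(b)  ⇒  F...........  {b→[0]}
  2. create(d)  ⇒  FF..........  {b→[0]; d→[1]}
  3. unlink(d)  ⇒  F...........  {b→[0]}
  4. create(d)  ⇒  FF..........  {b→[0]; d→[1]}
  5. unlink(d)  ⇒  F...........  {b→[0]}
  6. append(b, 1)  ⇒  FF..........  {b→[0, 1]}
  7. truncate(b, 1)  ⇒  F...........  {b→[0]}
  8. append(b, 2)  ⇒  FFF.........  {b→[0, 1, 2]}
  9. append(b, 2)  ⇒  FFFFF.......  {b→[0, 1, 2, 3, 4]}
  10. append(b, 1)  ⇒  FFFFFF......  {b→[0, 1, 2, 3, 4, 5]}
  11. create(a)  ⇒  FFFFFFF.....  {a→[6]; b→[0, 1, 2, 3, 4, 5]}
  12. create(d)  ⇒  FFFFFFFF....  {a→[6]; b→[0, 1, 2, 3, 4, 5]; d→[7]}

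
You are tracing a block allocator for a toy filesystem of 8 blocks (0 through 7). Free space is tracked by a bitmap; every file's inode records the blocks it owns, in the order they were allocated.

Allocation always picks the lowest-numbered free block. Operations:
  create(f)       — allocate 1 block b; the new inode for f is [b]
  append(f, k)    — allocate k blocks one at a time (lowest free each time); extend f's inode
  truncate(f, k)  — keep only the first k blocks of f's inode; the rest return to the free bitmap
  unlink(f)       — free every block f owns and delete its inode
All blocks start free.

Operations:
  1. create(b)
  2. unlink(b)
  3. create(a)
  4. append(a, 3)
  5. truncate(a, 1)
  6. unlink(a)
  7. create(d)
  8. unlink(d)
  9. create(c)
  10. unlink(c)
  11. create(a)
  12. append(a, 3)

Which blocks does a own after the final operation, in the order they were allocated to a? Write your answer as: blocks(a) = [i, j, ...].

  1. create(b)  ⇒  F.......  {b→[0]}
  2. unlink(b)  ⇒  ........  {}
  3. create(a)  ⇒  F.......  {a→[0]}
  4. append(a, 3)  ⇒  FFFF....  {a→[0, 1, 2, 3]}
  5. truncate(a, 1)  ⇒  F.......  {a→[0]}
  6. unlink(a)  ⇒  ........  {}
  7. create(d)  ⇒  F.......  {d→[0]}
  8. unlink(d)  ⇒  ........  {}
  9. create(c)  ⇒  F.......  {c→[0]}
  10. unlink(c)  ⇒  ........  {}
  11. create(a)  ⇒  F.......  {a→[0]}
  12. append(a, 3)  ⇒  FFFF....  {a→[0, 1, 2, 3]}

blocks(a) = [0, 1, 2, 3]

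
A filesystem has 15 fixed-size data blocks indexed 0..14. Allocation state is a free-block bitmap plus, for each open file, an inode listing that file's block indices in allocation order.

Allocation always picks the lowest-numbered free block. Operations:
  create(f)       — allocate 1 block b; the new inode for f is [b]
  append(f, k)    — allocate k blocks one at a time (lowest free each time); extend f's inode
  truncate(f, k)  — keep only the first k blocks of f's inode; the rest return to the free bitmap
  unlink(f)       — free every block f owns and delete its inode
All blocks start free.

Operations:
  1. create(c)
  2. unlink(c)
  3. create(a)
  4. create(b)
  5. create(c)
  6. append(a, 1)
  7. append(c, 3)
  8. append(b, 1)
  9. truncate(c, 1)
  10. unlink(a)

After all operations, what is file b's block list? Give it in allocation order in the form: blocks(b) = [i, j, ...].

after create(c) → c:[0]  free=[F..............]
after unlink(c) →   free=[...............]
after create(a) → a:[0]  free=[F..............]
after create(b) → a:[0], b:[1]  free=[FF.............]
after create(c) → a:[0], b:[1], c:[2]  free=[FFF............]
after append(a, 1) → a:[0, 3], b:[1], c:[2]  free=[FFFF...........]
after append(c, 3) → a:[0, 3], b:[1], c:[2, 4, 5, 6]  free=[FFFFFFF........]
after append(b, 1) → a:[0, 3], b:[1, 7], c:[2, 4, 5, 6]  free=[FFFFFFFF.......]
after truncate(c, 1) → a:[0, 3], b:[1, 7], c:[2]  free=[FFFF...F.......]
after unlink(a) → b:[1, 7], c:[2]  free=[.FF....F.......]

blocks(b) = [1, 7]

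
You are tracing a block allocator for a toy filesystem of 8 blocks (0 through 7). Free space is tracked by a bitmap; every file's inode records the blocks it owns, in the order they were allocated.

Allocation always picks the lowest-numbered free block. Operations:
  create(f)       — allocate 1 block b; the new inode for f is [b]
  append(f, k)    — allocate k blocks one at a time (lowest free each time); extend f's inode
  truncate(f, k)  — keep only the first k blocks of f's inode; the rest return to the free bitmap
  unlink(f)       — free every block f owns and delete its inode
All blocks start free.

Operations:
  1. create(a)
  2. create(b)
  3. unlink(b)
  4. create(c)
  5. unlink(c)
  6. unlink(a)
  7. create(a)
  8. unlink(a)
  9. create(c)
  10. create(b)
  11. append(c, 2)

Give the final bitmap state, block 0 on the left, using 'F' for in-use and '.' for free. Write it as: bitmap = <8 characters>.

bitmap = FFFF....

after create(a) → a:[0]  free=[F.......]
after create(b) → a:[0], b:[1]  free=[FF......]
after unlink(b) → a:[0]  free=[F.......]
after create(c) → a:[0], c:[1]  free=[FF......]
after unlink(c) → a:[0]  free=[F.......]
after unlink(a) →   free=[........]
after create(a) → a:[0]  free=[F.......]
after unlink(a) →   free=[........]
after create(c) → c:[0]  free=[F.......]
after create(b) → b:[1], c:[0]  free=[FF......]
after append(c, 2) → b:[1], c:[0, 2, 3]  free=[FFFF....]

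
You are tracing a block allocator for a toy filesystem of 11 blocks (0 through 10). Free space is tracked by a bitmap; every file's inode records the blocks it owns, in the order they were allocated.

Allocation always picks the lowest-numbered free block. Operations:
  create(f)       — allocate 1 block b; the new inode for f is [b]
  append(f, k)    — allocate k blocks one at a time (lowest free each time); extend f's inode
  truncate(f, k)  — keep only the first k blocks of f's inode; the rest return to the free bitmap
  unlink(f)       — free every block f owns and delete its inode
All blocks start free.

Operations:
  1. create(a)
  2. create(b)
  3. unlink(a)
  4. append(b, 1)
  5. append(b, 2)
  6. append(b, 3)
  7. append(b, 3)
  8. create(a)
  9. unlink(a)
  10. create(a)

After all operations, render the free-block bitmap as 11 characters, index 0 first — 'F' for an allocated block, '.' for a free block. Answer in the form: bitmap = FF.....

bitmap = FFFFFFFFFFF

create(a): bitmap=F.......... | a=[0]
create(b): bitmap=FF......... | a=[0] b=[1]
unlink(a): bitmap=.F......... | b=[1]
append(b, 1): bitmap=FF......... | b=[1, 0]
append(b, 2): bitmap=FFFF....... | b=[1, 0, 2, 3]
append(b, 3): bitmap=FFFFFFF.... | b=[1, 0, 2, 3, 4, 5, 6]
append(b, 3): bitmap=FFFFFFFFFF. | b=[1, 0, 2, 3, 4, 5, 6, 7, 8, 9]
create(a): bitmap=FFFFFFFFFFF | a=[10] b=[1, 0, 2, 3, 4, 5, 6, 7, 8, 9]
unlink(a): bitmap=FFFFFFFFFF. | b=[1, 0, 2, 3, 4, 5, 6, 7, 8, 9]
create(a): bitmap=FFFFFFFFFFF | a=[10] b=[1, 0, 2, 3, 4, 5, 6, 7, 8, 9]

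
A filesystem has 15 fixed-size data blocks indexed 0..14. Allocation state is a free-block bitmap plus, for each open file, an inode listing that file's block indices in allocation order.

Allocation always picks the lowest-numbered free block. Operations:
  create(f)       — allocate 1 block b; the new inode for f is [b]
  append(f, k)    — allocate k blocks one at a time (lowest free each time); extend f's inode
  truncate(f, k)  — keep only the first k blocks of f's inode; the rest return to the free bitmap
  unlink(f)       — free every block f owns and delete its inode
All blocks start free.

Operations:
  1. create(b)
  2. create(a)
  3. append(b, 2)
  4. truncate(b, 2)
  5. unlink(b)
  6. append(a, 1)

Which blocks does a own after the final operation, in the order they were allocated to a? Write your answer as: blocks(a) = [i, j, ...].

[1] create(b) — b=0 (map F..............)
[2] create(a) — a=1 b=0 (map FF.............)
[3] append(b, 2) — a=1 b=0,2,3 (map FFFF...........)
[4] truncate(b, 2) — a=1 b=0,2 (map FFF............)
[5] unlink(b) — a=1 (map .F.............)
[6] append(a, 1) — a=1,0 (map FF.............)

blocks(a) = [1, 0]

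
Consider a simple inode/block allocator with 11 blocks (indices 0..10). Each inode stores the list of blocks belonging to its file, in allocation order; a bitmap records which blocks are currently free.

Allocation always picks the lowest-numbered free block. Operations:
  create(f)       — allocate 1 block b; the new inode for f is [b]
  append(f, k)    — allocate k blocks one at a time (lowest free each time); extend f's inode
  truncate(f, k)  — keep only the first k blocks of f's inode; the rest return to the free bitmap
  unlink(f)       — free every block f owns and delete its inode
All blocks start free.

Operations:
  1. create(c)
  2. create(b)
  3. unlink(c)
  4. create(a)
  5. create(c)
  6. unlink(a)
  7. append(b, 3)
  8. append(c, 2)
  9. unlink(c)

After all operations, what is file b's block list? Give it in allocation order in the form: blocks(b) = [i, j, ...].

blocks(b) = [1, 0, 3, 4]

after create(c) → c:[0]  free=[F..........]
after create(b) → b:[1], c:[0]  free=[FF.........]
after unlink(c) → b:[1]  free=[.F.........]
after create(a) → a:[0], b:[1]  free=[FF.........]
after create(c) → a:[0], b:[1], c:[2]  free=[FFF........]
after unlink(a) → b:[1], c:[2]  free=[.FF........]
after append(b, 3) → b:[1, 0, 3, 4], c:[2]  free=[FFFFF......]
after append(c, 2) → b:[1, 0, 3, 4], c:[2, 5, 6]  free=[FFFFFFF....]
after unlink(c) → b:[1, 0, 3, 4]  free=[FF.FF......]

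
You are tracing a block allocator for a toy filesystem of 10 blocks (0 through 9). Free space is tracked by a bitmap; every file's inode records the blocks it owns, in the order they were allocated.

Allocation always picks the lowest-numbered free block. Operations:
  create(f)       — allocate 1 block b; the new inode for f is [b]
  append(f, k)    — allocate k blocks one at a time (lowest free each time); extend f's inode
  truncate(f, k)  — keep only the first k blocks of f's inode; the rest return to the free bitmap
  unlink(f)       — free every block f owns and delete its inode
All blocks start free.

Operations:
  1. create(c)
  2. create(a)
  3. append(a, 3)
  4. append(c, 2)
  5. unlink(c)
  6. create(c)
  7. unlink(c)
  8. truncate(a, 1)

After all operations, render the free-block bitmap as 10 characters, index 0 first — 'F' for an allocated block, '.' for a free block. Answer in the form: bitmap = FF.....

bitmap = .F........

after create(c) → c:[0]  free=[F.........]
after create(a) → a:[1], c:[0]  free=[FF........]
after append(a, 3) → a:[1, 2, 3, 4], c:[0]  free=[FFFFF.....]
after append(c, 2) → a:[1, 2, 3, 4], c:[0, 5, 6]  free=[FFFFFFF...]
after unlink(c) → a:[1, 2, 3, 4]  free=[.FFFF.....]
after create(c) → a:[1, 2, 3, 4], c:[0]  free=[FFFFF.....]
after unlink(c) → a:[1, 2, 3, 4]  free=[.FFFF.....]
after truncate(a, 1) → a:[1]  free=[.F........]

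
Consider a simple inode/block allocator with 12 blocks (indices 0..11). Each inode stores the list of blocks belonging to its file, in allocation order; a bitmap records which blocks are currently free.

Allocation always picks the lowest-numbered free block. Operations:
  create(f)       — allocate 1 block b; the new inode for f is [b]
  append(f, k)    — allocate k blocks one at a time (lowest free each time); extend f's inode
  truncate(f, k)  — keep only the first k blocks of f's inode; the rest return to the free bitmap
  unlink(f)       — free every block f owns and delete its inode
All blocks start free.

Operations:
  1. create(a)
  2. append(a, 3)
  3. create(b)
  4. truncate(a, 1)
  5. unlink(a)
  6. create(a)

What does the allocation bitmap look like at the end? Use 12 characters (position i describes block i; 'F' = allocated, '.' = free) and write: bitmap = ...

bitmap = F...F.......

create(a): bitmap=F........... | a=[0]
append(a, 3): bitmap=FFFF........ | a=[0, 1, 2, 3]
create(b): bitmap=FFFFF....... | a=[0, 1, 2, 3] b=[4]
truncate(a, 1): bitmap=F...F....... | a=[0] b=[4]
unlink(a): bitmap=....F....... | b=[4]
create(a): bitmap=F...F....... | a=[0] b=[4]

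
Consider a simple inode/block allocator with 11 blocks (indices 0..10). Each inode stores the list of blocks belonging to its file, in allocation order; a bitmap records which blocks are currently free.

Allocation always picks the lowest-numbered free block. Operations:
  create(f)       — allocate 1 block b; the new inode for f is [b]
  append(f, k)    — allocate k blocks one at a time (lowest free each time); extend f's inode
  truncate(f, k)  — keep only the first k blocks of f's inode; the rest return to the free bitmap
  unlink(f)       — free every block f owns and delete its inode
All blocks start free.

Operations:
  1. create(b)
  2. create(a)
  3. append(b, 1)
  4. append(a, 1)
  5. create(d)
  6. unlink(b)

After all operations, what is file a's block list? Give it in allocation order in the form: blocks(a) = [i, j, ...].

after create(b) → b:[0]  free=[F..........]
after create(a) → a:[1], b:[0]  free=[FF.........]
after append(b, 1) → a:[1], b:[0, 2]  free=[FFF........]
after append(a, 1) → a:[1, 3], b:[0, 2]  free=[FFFF.......]
after create(d) → a:[1, 3], b:[0, 2], d:[4]  free=[FFFFF......]
after unlink(b) → a:[1, 3], d:[4]  free=[.F.FF......]

blocks(a) = [1, 3]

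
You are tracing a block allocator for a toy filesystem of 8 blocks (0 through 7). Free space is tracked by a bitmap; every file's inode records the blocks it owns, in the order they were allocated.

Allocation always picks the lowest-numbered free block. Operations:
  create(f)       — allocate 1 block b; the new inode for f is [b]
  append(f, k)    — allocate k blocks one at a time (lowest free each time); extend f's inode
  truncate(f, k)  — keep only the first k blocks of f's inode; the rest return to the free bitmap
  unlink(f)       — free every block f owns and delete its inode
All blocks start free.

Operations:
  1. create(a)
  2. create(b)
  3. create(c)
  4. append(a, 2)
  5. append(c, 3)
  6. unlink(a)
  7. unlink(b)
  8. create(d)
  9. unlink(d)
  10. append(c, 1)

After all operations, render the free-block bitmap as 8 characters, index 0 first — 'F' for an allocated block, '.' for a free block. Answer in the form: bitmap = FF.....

create(a): bitmap=F....... | a=[0]
create(b): bitmap=FF...... | a=[0] b=[1]
create(c): bitmap=FFF..... | a=[0] b=[1] c=[2]
append(a, 2): bitmap=FFFFF... | a=[0, 3, 4] b=[1] c=[2]
append(c, 3): bitmap=FFFFFFFF | a=[0, 3, 4] b=[1] c=[2, 5, 6, 7]
unlink(a): bitmap=.FF..FFF | b=[1] c=[2, 5, 6, 7]
unlink(b): bitmap=..F..FFF | c=[2, 5, 6, 7]
create(d): bitmap=F.F..FFF | c=[2, 5, 6, 7] d=[0]
unlink(d): bitmap=..F..FFF | c=[2, 5, 6, 7]
append(c, 1): bitmap=F.F..FFF | c=[2, 5, 6, 7, 0]

bitmap = F.F..FFF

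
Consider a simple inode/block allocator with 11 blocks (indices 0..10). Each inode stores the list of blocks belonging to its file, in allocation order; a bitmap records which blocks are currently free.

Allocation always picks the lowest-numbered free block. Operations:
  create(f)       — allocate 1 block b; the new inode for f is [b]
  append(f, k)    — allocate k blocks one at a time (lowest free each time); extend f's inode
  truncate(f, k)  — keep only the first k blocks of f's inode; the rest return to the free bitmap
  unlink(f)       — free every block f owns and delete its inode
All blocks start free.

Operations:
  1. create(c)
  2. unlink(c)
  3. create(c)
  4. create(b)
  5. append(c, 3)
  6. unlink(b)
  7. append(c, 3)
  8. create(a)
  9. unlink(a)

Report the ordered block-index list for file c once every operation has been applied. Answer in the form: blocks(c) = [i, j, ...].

blocks(c) = [0, 2, 3, 4, 1, 5, 6]

create(c): bitmap=F.......... | c=[0]
unlink(c): bitmap=........... | 
create(c): bitmap=F.......... | c=[0]
create(b): bitmap=FF......... | b=[1] c=[0]
append(c, 3): bitmap=FFFFF...... | b=[1] c=[0, 2, 3, 4]
unlink(b): bitmap=F.FFF...... | c=[0, 2, 3, 4]
append(c, 3): bitmap=FFFFFFF.... | c=[0, 2, 3, 4, 1, 5, 6]
create(a): bitmap=FFFFFFFF... | a=[7] c=[0, 2, 3, 4, 1, 5, 6]
unlink(a): bitmap=FFFFFFF.... | c=[0, 2, 3, 4, 1, 5, 6]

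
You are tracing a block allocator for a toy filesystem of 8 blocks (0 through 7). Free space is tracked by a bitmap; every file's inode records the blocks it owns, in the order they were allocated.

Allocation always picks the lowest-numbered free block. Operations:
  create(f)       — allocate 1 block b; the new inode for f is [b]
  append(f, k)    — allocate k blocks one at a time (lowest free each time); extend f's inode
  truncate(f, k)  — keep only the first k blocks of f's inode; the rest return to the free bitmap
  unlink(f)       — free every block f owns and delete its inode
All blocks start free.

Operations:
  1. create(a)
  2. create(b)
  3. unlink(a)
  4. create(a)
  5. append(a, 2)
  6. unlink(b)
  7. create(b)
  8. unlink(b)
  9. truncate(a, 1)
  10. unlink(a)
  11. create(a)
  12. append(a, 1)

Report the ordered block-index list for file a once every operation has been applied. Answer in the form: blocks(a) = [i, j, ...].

[1] create(a) — a=0 (map F.......)
[2] create(b) — a=0 b=1 (map FF......)
[3] unlink(a) — b=1 (map .F......)
[4] create(a) — a=0 b=1 (map FF......)
[5] append(a, 2) — a=0,2,3 b=1 (map FFFF....)
[6] unlink(b) — a=0,2,3 (map F.FF....)
[7] create(b) — a=0,2,3 b=1 (map FFFF....)
[8] unlink(b) — a=0,2,3 (map F.FF....)
[9] truncate(a, 1) — a=0 (map F.......)
[10] unlink(a) —  (map ........)
[11] create(a) — a=0 (map F.......)
[12] append(a, 1) — a=0,1 (map FF......)

blocks(a) = [0, 1]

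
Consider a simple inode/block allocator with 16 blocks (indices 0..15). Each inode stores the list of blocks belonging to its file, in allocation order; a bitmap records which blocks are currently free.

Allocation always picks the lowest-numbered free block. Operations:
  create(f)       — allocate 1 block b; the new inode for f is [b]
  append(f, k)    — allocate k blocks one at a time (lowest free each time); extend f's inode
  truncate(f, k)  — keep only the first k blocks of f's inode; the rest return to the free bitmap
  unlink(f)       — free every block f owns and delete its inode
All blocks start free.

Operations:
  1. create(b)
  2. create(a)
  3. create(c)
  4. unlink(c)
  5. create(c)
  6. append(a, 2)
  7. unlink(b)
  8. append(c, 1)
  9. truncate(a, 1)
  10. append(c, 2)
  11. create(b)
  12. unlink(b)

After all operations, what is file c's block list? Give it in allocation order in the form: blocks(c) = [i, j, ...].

blocks(c) = [2, 0, 3, 4]

after create(b) → b:[0]  free=[F...............]
after create(a) → a:[1], b:[0]  free=[FF..............]
after create(c) → a:[1], b:[0], c:[2]  free=[FFF.............]
after unlink(c) → a:[1], b:[0]  free=[FF..............]
after create(c) → a:[1], b:[0], c:[2]  free=[FFF.............]
after append(a, 2) → a:[1, 3, 4], b:[0], c:[2]  free=[FFFFF...........]
after unlink(b) → a:[1, 3, 4], c:[2]  free=[.FFFF...........]
after append(c, 1) → a:[1, 3, 4], c:[2, 0]  free=[FFFFF...........]
after truncate(a, 1) → a:[1], c:[2, 0]  free=[FFF.............]
after append(c, 2) → a:[1], c:[2, 0, 3, 4]  free=[FFFFF...........]
after create(b) → a:[1], b:[5], c:[2, 0, 3, 4]  free=[FFFFFF..........]
after unlink(b) → a:[1], c:[2, 0, 3, 4]  free=[FFFFF...........]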